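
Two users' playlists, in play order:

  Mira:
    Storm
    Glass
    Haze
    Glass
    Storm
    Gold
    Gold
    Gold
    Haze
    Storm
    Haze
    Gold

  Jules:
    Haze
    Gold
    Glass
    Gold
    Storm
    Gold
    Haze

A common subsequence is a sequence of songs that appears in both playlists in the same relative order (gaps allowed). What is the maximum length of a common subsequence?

5

Taking Haze at Mira[3]=Jules[1], Glass at Mira[4]=Jules[3], Storm at Mira[5]=Jules[5], Gold at Mira[8]=Jules[6], Haze at Mira[11]=Jules[7] gives a common subsequence of length 5. The LCS DP gives dp[12][7] = 5, so this is optimal.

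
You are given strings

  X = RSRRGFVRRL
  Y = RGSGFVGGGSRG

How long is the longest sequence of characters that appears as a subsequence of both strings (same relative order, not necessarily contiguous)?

6

Let dp[i][j] be the LCS length of the first i characters of X and the first j characters of Y. dp[i][j] = dp[i-1][j-1]+1 when the i-th and j-th characters match, else max(dp[i-1][j], dp[i][j-1]).
    ·  R  G  S  G  F  V  G  G  G  S  R  G
 ·  0  0  0  0  0  0  0  0  0  0  0  0  0
 R  0  1  1  1  1  1  1  1  1  1  1  1  1
 S  0  1  1  2  2  2  2  2  2  2  2  2  2
 R  0  1  1  2  2  2  2  2  2  2  2  3  3
 R  0  1  1  2  2  2  2  2  2  2  2  3  3
 G  0  1  2  2  3  3  3  3  3  3  3  3  4
 F  0  1  2  2  3  4  4  4  4  4  4  4  4
 V  0  1  2  2  3  4  5  5  5  5  5  5  5
 R  0  1  2  2  3  4  5  5  5  5  5  6  6
 R  0  1  2  2  3  4  5  5  5  5  5  6  6
 L  0  1  2  2  3  4  5  5  5  5  5  6  6
dp[10][12] = 6. One LCS (by backtracking along matches): RSGFVR.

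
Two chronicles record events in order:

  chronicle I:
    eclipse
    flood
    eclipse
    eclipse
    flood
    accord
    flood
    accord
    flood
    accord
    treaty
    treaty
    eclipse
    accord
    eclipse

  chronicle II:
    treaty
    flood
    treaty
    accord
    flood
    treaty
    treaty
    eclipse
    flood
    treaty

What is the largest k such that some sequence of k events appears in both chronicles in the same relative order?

Pick flood [2,2]; then accord [8,4]; then flood [9,5]; then treaty [11,6]; then treaty [12,7]; then eclipse [13,8]; all 6 events appear in both, in order. Since dp[15][10] = 6, nothing longer is possible.

6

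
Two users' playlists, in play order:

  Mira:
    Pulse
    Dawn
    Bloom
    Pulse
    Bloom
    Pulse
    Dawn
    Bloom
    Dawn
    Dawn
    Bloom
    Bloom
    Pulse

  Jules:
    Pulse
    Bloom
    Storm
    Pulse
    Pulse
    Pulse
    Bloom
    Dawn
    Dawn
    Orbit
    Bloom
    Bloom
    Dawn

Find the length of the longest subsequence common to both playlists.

9

Match Pulse (Mira #1, Jules #1); then Bloom (Mira #3, Jules #2); then Pulse (Mira #4, Jules #5); then Pulse (Mira #6, Jules #6); then Bloom (Mira #8, Jules #7); then Dawn (Mira #9, Jules #8); then Dawn (Mira #10, Jules #9); then Bloom (Mira #11, Jules #11); then Bloom (Mira #12, Jules #12) — 9 songs in the same relative order in both. The LCS DP gives dp[13][13] = 9, so this is optimal.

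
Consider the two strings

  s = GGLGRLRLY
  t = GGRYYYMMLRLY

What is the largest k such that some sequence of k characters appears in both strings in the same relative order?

7

Taking G (s #2, t #1), then G (s #4, t #2), then R (s #5, t #3), then L (s #6, t #9), then R (s #7, t #10), then L (s #8, t #11), then Y (s #9, t #12) gives a common subsequence of length 7. dp[9][12] = 7 confirms this is the maximum.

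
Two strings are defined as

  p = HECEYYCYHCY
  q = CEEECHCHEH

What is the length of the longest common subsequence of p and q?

Pick E at p[2]=q[3] → E at p[4]=q[4] → C at p[7]=q[5] → H at p[9]=q[6] → C at p[10]=q[7]; all 5 characters appear in both, in order. The LCS DP gives dp[11][10] = 5, so this is optimal.

5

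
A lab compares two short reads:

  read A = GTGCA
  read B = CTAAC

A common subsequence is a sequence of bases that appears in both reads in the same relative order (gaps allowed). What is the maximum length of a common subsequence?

Pick T [2,2]; then C [4,5]; all 2 bases appear in both, in order, and the DP table's final entry dp[5][5] is also 2, so no common subsequence is longer.

2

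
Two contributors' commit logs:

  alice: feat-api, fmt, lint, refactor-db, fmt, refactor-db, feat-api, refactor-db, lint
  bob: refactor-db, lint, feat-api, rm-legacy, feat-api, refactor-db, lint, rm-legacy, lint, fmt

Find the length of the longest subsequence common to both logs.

Match feat-api [1,3], feat-api [7,5], refactor-db [8,6], lint [9,9] — 4 commits in the same relative order in both, and the DP table's final entry dp[9][10] is also 4, so no common subsequence is longer.

4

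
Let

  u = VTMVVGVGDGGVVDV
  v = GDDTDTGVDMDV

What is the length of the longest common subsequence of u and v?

6

One common subsequence of length 6: T (u #2, v #6); then G (u #6, v #7); then V (u #7, v #8); then D (u #9, v #9); then D (u #14, v #11); then V (u #15, v #12). Since dp[15][12] = 6, nothing longer is possible.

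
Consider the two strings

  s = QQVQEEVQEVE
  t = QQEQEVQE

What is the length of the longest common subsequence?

Pick Q [1,1]; then Q [2,2]; then Q [4,4]; then E [6,5]; then V [7,6]; then Q [8,7]; then E [11,8]; all 7 characters appear in both, in order. dp[11][8] = 7 confirms this is the maximum.

7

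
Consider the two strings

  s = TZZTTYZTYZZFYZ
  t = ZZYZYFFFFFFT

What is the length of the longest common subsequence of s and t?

6

Taking Z at s[2]=t[1] → Z at s[3]=t[2] → Y at s[6]=t[3] → Z at s[7]=t[4] → Y at s[9]=t[5] → F at s[12]=t[11] gives a common subsequence of length 6. The LCS DP gives dp[14][12] = 6, so this is optimal.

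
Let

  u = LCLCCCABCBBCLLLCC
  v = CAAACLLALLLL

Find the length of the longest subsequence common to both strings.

6

One common subsequence of length 6: L at u[1]=v[6], L at u[3]=v[7], A at u[7]=v[8], L at u[13]=v[10], L at u[14]=v[11], L at u[15]=v[12]. The LCS DP gives dp[17][12] = 6, so this is optimal.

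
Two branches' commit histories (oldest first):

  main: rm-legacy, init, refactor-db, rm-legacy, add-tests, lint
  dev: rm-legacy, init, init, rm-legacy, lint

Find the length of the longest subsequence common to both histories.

Match rm-legacy [1,1], init [2,3], rm-legacy [4,4], lint [6,5] — 4 commits in the same relative order in both. dp[6][5] = 4 confirms this is the maximum.

4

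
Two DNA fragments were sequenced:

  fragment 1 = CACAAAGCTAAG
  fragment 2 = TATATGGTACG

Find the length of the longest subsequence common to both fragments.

6

Pick A [2,2]; then A [4,4]; then G [7,7]; then T [9,8]; then A [10,9]; then G [12,11]; all 6 bases appear in both, in order, and the DP table's final entry dp[12][11] is also 6, so no common subsequence is longer.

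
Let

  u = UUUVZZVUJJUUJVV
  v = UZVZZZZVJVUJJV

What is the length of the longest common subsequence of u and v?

One common subsequence of length 9: U [1,1] → V [4,3] → Z [5,6] → Z [6,7] → V [7,10] → U [8,11] → J [10,12] → J [13,13] → V [15,14]. Since dp[15][14] = 9, nothing longer is possible.

9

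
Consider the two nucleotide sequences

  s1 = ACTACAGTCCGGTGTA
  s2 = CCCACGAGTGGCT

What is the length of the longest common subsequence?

9

Pick C at s1[2]=s2[3] → A at s1[4]=s2[4] → C at s1[5]=s2[5] → A at s1[6]=s2[7] → G at s1[7]=s2[8] → T at s1[8]=s2[9] → G at s1[11]=s2[10] → G at s1[12]=s2[11] → T at s1[15]=s2[13]; all 9 bases appear in both, in order. dp[16][13] = 9 confirms this is the maximum.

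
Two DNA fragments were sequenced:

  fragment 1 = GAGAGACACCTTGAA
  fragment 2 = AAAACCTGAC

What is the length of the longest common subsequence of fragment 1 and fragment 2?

Pick A at fragment 1[2]=fragment 2[1]; then A at fragment 1[4]=fragment 2[2]; then A at fragment 1[6]=fragment 2[3]; then A at fragment 1[8]=fragment 2[4]; then C at fragment 1[9]=fragment 2[5]; then C at fragment 1[10]=fragment 2[6]; then T at fragment 1[12]=fragment 2[7]; then G at fragment 1[13]=fragment 2[8]; then A at fragment 1[14]=fragment 2[9]; all 9 bases appear in both, in order. The LCS DP gives dp[15][10] = 9, so this is optimal.

9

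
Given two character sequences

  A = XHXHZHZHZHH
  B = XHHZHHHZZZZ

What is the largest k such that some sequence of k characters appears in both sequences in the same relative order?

7

Pick X [1,1] → H [2,2] → H [4,3] → Z [5,4] → H [6,7] → Z [7,10] → Z [9,11]; all 7 characters appear in both, in order. The LCS DP gives dp[11][11] = 7, so this is optimal.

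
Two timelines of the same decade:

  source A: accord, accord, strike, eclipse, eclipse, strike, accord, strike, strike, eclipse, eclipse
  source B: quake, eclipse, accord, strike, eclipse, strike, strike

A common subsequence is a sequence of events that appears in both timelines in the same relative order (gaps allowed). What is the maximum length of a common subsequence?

One common subsequence of length 5: accord (source A #2, source B #3), then strike (source A #3, source B #4), then eclipse (source A #5, source B #5), then strike (source A #8, source B #6), then strike (source A #9, source B #7). dp[11][7] = 5 confirms this is the maximum.

5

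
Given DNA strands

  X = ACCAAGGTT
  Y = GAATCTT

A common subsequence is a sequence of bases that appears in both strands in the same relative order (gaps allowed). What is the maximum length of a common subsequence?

4

Taking A [1,3], C [3,5], T [8,6], T [9,7] gives a common subsequence of length 4. The LCS DP gives dp[9][7] = 4, so this is optimal.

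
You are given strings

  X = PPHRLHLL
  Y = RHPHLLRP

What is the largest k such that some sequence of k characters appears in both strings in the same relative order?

4

One common subsequence of length 4: P at X[2]=Y[3], then H at X[3]=Y[4], then L at X[5]=Y[5], then L at X[7]=Y[6]. dp[8][8] = 4 confirms this is the maximum.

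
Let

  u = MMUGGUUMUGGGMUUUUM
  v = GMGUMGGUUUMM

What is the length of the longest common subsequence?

10

Taking M [2,2]; then G [5,3]; then U [7,4]; then M [8,5]; then G [11,6]; then G [12,7]; then U [14,8]; then U [15,9]; then U [16,10]; then M [18,12] gives a common subsequence of length 10. The LCS DP gives dp[18][12] = 10, so this is optimal.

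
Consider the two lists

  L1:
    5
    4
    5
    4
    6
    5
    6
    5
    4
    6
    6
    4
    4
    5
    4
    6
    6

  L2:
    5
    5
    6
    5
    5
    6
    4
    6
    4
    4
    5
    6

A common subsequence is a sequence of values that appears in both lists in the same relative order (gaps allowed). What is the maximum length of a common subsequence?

11

One common subsequence of length 11: 5 at L1[1]=L2[1]; then 5 at L1[3]=L2[2]; then 6 at L1[5]=L2[3]; then 5 at L1[6]=L2[5]; then 6 at L1[7]=L2[6]; then 4 at L1[9]=L2[7]; then 6 at L1[11]=L2[8]; then 4 at L1[12]=L2[9]; then 4 at L1[13]=L2[10]; then 5 at L1[14]=L2[11]; then 6 at L1[17]=L2[12]. dp[17][12] = 11 confirms this is the maximum.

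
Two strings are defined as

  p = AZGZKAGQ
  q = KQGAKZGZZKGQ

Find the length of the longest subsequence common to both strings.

Let dp[i][j] be the LCS length of the first i characters of p and the first j characters of q. dp[i][j] = dp[i-1][j-1]+1 when the i-th and j-th characters match, else max(dp[i-1][j], dp[i][j-1]).
    ·  K  Q  G  A  K  Z  G  Z  Z  K  G  Q
 ·  0  0  0  0  0  0  0  0  0  0  0  0  0
 A  0  0  0  0  1  1  1  1  1  1  1  1  1
 Z  0  0  0  0  1  1  2  2  2  2  2  2  2
 G  0  0  0  1  1  1  2  3  3  3  3  3  3
 Z  0  0  0  1  1  1  2  3  4  4  4  4  4
 K  0  1  1  1  1  2  2  3  4  4  5  5  5
 A  0  1  1  1  2  2  2  3  4  4  5  5  5
 G  0  1  1  2  2  2  2  3  4  4  5  6  6
 Q  0  1  2  2  2  2  2  3  4  4  5  6  7
dp[8][12] = 7. One LCS (by backtracking along matches): AZGZKGQ.

7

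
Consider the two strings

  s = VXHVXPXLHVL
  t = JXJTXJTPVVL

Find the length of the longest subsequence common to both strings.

Taking X (s #2, t #2), then X (s #5, t #5), then P (s #6, t #8), then V (s #10, t #10), then L (s #11, t #11) gives a common subsequence of length 5, and the DP table's final entry dp[11][11] is also 5, so no common subsequence is longer.

5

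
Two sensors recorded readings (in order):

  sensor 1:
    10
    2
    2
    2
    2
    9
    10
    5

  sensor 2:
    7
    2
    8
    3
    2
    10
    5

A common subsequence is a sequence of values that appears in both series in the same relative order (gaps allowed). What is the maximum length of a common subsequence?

Match 2 (sensor 1 #2, sensor 2 #2), 2 (sensor 1 #5, sensor 2 #5), 10 (sensor 1 #7, sensor 2 #6), 5 (sensor 1 #8, sensor 2 #7) — 4 values in the same relative order in both, and the DP table's final entry dp[8][7] is also 4, so no common subsequence is longer.

4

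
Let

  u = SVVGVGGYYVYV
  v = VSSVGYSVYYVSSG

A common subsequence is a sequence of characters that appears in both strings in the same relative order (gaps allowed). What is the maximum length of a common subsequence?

7

Taking S (u #1, v #3), V (u #3, v #4), G (u #4, v #5), V (u #5, v #8), Y (u #8, v #9), Y (u #9, v #10), V (u #10, v #11) gives a common subsequence of length 7, and the DP table's final entry dp[12][14] is also 7, so no common subsequence is longer.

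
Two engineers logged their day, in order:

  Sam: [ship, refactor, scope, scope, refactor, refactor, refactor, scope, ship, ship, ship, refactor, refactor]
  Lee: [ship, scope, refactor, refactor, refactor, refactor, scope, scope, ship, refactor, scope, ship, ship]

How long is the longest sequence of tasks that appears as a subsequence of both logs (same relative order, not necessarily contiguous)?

9

One common subsequence of length 9: ship (Sam #1, Lee #1), then refactor (Sam #2, Lee #3), then refactor (Sam #5, Lee #4), then refactor (Sam #6, Lee #5), then refactor (Sam #7, Lee #6), then scope (Sam #8, Lee #8), then ship (Sam #9, Lee #9), then ship (Sam #10, Lee #12), then ship (Sam #11, Lee #13). Since dp[13][13] = 9, nothing longer is possible.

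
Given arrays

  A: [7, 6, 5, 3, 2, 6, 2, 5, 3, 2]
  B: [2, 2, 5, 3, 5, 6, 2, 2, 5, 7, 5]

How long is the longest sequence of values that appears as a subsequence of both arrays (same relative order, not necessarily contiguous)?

Let dp[i][j] be the LCS length of the first i values of A and the first j values of B. dp[i][j] = dp[i-1][j-1]+1 when the i-th and j-th values match, else max(dp[i-1][j], dp[i][j-1]).
    ·  2  2  5  3  5  6  2  2  5  7  5
 ·  0  0  0  0  0  0  0  0  0  0  0  0
 7  0  0  0  0  0  0  0  0  0  0  1  1
 6  0  0  0  0  0  0  1  1  1  1  1  1
 5  0  0  0  1  1  1  1  1  1  2  2  2
 3  0  0  0  1  2  2  2  2  2  2  2  2
 2  0  1  1  1  2  2  2  3  3  3  3  3
 6  0  1  1  1  2  2  3  3  3  3  3  3
 2  0  1  2  2  2  2  3  4  4  4  4  4
 5  0  1  2  3  3  3  3  4  4  5  5  5
 3  0  1  2  3  4  4  4  4  4  5  5  5
 2  0  1  2  3  4  4  4  5  5  5  5  5
dp[10][11] = 5. One LCS (by backtracking along matches): 5, 3, 2, 2, 5.

5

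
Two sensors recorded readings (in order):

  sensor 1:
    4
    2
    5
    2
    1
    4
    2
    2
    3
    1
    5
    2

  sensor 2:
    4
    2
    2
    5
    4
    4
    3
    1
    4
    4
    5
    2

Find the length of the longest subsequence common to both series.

Match 4 (sensor 1 #1, sensor 2 #1), 2 (sensor 1 #2, sensor 2 #3), 5 (sensor 1 #3, sensor 2 #4), 4 (sensor 1 #6, sensor 2 #6), 3 (sensor 1 #9, sensor 2 #7), 1 (sensor 1 #10, sensor 2 #8), 5 (sensor 1 #11, sensor 2 #11), 2 (sensor 1 #12, sensor 2 #12) — 8 values in the same relative order in both. Since dp[12][12] = 8, nothing longer is possible.

8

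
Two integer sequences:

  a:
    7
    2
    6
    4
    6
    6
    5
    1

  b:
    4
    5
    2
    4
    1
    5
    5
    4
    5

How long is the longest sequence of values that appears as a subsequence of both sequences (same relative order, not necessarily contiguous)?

3

One common subsequence of length 3: 2 (a #2, b #3); then 4 (a #4, b #8); then 5 (a #7, b #9). dp[8][9] = 3 confirms this is the maximum.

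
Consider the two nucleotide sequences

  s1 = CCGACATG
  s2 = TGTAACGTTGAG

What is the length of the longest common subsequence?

5

Let dp[i][j] be the LCS length of the first i bases of s1 and the first j bases of s2. dp[i][j] = dp[i-1][j-1]+1 when the i-th and j-th bases match, else max(dp[i-1][j], dp[i][j-1]).
    ·  T  G  T  A  A  C  G  T  T  G  A  G
 ·  0  0  0  0  0  0  0  0  0  0  0  0  0
 C  0  0  0  0  0  0  1  1  1  1  1  1  1
 C  0  0  0  0  0  0  1  1  1  1  1  1  1
 G  0  0  1  1  1  1  1  2  2  2  2  2  2
 A  0  0  1  1  2  2  2  2  2  2  2  3  3
 C  0  0  1  1  2  2  3  3  3  3  3  3  3
 A  0  0  1  1  2  3  3  3  3  3  3  4  4
 T  0  1  1  2  2  3  3  3  4  4  4  4  4
 G  0  1  2  2  2  3  3  4  4  4  5  5  5
dp[8][12] = 5. One LCS (by backtracking along matches): GACAG.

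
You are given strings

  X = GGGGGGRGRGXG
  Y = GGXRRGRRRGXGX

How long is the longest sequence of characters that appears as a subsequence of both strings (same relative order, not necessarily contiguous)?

One common subsequence of length 8: G (X #1, Y #1), then G (X #2, Y #2), then G (X #3, Y #6), then R (X #7, Y #8), then R (X #9, Y #9), then G (X #10, Y #10), then X (X #11, Y #11), then G (X #12, Y #12). dp[12][13] = 8 confirms this is the maximum.

8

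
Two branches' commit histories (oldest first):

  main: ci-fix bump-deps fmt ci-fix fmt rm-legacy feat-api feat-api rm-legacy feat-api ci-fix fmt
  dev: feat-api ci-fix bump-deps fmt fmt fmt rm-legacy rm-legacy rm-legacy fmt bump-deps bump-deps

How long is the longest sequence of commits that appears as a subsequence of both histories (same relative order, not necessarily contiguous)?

One common subsequence of length 7: ci-fix at main[1]=dev[2], then bump-deps at main[2]=dev[3], then fmt at main[3]=dev[5], then fmt at main[5]=dev[6], then rm-legacy at main[6]=dev[8], then rm-legacy at main[9]=dev[9], then fmt at main[12]=dev[10]. The LCS DP gives dp[12][12] = 7, so this is optimal.

7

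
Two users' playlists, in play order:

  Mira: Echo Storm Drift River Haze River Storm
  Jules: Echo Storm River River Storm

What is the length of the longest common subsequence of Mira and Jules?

5

Match Echo (Mira #1, Jules #1), then Storm (Mira #2, Jules #2), then River (Mira #4, Jules #3), then River (Mira #6, Jules #4), then Storm (Mira #7, Jules #5) — 5 songs in the same relative order in both. The LCS DP gives dp[7][5] = 5, so this is optimal.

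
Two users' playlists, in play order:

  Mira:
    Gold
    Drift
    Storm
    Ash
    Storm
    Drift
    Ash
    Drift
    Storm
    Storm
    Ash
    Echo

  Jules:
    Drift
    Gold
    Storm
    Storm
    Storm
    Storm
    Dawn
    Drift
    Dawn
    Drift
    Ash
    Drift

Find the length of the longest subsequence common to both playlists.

Taking Gold (Mira #1, Jules #2); then Storm (Mira #3, Jules #5); then Storm (Mira #5, Jules #6); then Drift (Mira #6, Jules #10); then Ash (Mira #7, Jules #11); then Drift (Mira #8, Jules #12) gives a common subsequence of length 6. Since dp[12][12] = 6, nothing longer is possible.

6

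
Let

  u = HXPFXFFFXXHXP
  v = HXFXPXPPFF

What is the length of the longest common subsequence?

Match H at u[1]=v[1] → X at u[2]=v[4] → P at u[3]=v[5] → X at u[5]=v[6] → F at u[7]=v[9] → F at u[8]=v[10] — 6 characters in the same relative order in both, and the DP table's final entry dp[13][10] is also 6, so no common subsequence is longer.

6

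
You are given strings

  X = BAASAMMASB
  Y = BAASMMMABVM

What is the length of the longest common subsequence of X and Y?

8

Match B (X #1, Y #1); then A (X #2, Y #2); then A (X #3, Y #3); then S (X #4, Y #4); then M (X #6, Y #6); then M (X #7, Y #7); then A (X #8, Y #8); then B (X #10, Y #9) — 8 characters in the same relative order in both, and the DP table's final entry dp[10][11] is also 8, so no common subsequence is longer.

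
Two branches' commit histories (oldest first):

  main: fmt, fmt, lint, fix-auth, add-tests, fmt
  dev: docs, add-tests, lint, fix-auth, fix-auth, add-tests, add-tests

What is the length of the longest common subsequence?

One common subsequence of length 3: lint at main[3]=dev[3]; then fix-auth at main[4]=dev[5]; then add-tests at main[5]=dev[7]. dp[6][7] = 3 confirms this is the maximum.

3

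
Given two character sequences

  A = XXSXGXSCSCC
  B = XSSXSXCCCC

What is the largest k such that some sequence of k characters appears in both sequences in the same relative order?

Let dp[i][j] be the LCS length of the first i characters of A and the first j characters of B. dp[i][j] = dp[i-1][j-1]+1 when the i-th and j-th characters match, else max(dp[i-1][j], dp[i][j-1]).
    ·  X  S  S  X  S  X  C  C  C  C
 ·  0  0  0  0  0  0  0  0  0  0  0
 X  0  1  1  1  1  1  1  1  1  1  1
 X  0  1  1  1  2  2  2  2  2  2  2
 S  0  1  2  2  2  3  3  3  3  3  3
 X  0  1  2  2  3  3  4  4  4  4  4
 G  0  1  2  2  3  3  4  4  4  4  4
 X  0  1  2  2  3  3  4  4  4  4  4
 S  0  1  2  3  3  4  4  4  4  4  4
 C  0  1  2  3  3  4  4  5  5  5  5
 S  0  1  2  3  3  4  4  5  5  5  5
 C  0  1  2  3  3  4  4  5  6  6  6
 C  0  1  2  3  3  4  4  5  6  7  7
dp[11][10] = 7. One LCS (by backtracking along matches): XXSXCCC.

7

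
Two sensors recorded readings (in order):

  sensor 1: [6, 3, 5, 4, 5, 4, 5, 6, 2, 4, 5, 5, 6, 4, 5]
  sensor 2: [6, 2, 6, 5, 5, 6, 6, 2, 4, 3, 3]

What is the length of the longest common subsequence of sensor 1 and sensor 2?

Taking 6 (sensor 1 #1, sensor 2 #3), 5 (sensor 1 #3, sensor 2 #4), 5 (sensor 1 #5, sensor 2 #5), 6 (sensor 1 #8, sensor 2 #7), 2 (sensor 1 #9, sensor 2 #8), 4 (sensor 1 #10, sensor 2 #9) gives a common subsequence of length 6. Since dp[15][11] = 6, nothing longer is possible.

6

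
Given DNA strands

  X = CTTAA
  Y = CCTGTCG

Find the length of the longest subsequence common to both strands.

One common subsequence of length 3: C (X #1, Y #2); then T (X #2, Y #3); then T (X #3, Y #5). Since dp[5][7] = 3, nothing longer is possible.

3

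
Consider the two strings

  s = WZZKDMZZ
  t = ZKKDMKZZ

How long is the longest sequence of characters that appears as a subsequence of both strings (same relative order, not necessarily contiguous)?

6

One common subsequence of length 6: Z [2,1], then K [4,3], then D [5,4], then M [6,5], then Z [7,7], then Z [8,8]. Since dp[8][8] = 6, nothing longer is possible.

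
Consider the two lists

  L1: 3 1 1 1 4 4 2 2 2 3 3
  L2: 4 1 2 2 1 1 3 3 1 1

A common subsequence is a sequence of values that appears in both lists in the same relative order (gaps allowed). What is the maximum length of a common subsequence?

5

Pick 1 (L1 #2, L2 #2); then 1 (L1 #3, L2 #5); then 1 (L1 #4, L2 #6); then 3 (L1 #10, L2 #7); then 3 (L1 #11, L2 #8); all 5 values appear in both, in order. dp[11][10] = 5 confirms this is the maximum.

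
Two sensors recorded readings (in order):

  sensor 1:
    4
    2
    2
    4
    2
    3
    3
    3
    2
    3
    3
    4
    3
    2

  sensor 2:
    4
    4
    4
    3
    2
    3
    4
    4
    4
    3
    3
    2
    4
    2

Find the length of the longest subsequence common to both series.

9

One common subsequence of length 9: 4 (sensor 1 #1, sensor 2 #2); then 4 (sensor 1 #4, sensor 2 #3); then 2 (sensor 1 #5, sensor 2 #5); then 3 (sensor 1 #6, sensor 2 #6); then 3 (sensor 1 #7, sensor 2 #10); then 3 (sensor 1 #8, sensor 2 #11); then 2 (sensor 1 #9, sensor 2 #12); then 4 (sensor 1 #12, sensor 2 #13); then 2 (sensor 1 #14, sensor 2 #14). The LCS DP gives dp[14][14] = 9, so this is optimal.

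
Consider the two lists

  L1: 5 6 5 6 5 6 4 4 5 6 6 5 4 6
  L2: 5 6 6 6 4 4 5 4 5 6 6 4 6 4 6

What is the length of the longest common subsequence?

11

One common subsequence of length 11: 5 (L1 #1, L2 #1), 6 (L1 #2, L2 #2), 6 (L1 #4, L2 #3), 6 (L1 #6, L2 #4), 4 (L1 #7, L2 #6), 4 (L1 #8, L2 #8), 5 (L1 #9, L2 #9), 6 (L1 #10, L2 #11), 6 (L1 #11, L2 #13), 4 (L1 #13, L2 #14), 6 (L1 #14, L2 #15). Since dp[14][15] = 11, nothing longer is possible.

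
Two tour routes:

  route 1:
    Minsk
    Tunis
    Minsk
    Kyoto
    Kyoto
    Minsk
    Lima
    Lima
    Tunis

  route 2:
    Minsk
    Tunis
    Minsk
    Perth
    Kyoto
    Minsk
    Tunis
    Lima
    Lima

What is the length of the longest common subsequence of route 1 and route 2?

Pick Minsk at route 1[1]=route 2[1], then Tunis at route 1[2]=route 2[2], then Minsk at route 1[3]=route 2[3], then Kyoto at route 1[5]=route 2[5], then Minsk at route 1[6]=route 2[6], then Lima at route 1[7]=route 2[8], then Lima at route 1[8]=route 2[9]; all 7 stops appear in both, in order. dp[9][9] = 7 confirms this is the maximum.

7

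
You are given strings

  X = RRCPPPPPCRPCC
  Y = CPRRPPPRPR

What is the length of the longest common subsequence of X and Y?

7

Pick R (X #1, Y #3), then R (X #2, Y #4), then P (X #4, Y #5), then P (X #5, Y #6), then P (X #6, Y #7), then P (X #8, Y #9), then R (X #10, Y #10); all 7 characters appear in both, in order. Since dp[13][10] = 7, nothing longer is possible.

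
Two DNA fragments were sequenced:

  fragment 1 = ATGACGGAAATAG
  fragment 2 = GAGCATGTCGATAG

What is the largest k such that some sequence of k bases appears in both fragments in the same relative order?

Match A [1,5], then T [2,6], then G [3,7], then C [5,9], then G [7,10], then A [10,11], then T [11,12], then A [12,13], then G [13,14] — 9 bases in the same relative order in both. Since dp[13][14] = 9, nothing longer is possible.

9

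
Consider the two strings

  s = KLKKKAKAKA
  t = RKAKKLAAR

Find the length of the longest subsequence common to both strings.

5

Let dp[i][j] be the LCS length of the first i characters of s and the first j characters of t. dp[i][j] = dp[i-1][j-1]+1 when the i-th and j-th characters match, else max(dp[i-1][j], dp[i][j-1]).
    ·  R  K  A  K  K  L  A  A  R
 ·  0  0  0  0  0  0  0  0  0  0
 K  0  0  1  1  1  1  1  1  1  1
 L  0  0  1  1  1  1  2  2  2  2
 K  0  0  1  1  2  2  2  2  2  2
 K  0  0  1  1  2  3  3  3  3  3
 K  0  0  1  1  2  3  3  3  3  3
 A  0  0  1  2  2  3  3  4  4  4
 K  0  0  1  2  3  3  3  4  4  4
 A  0  0  1  2  3  3  3  4  5  5
 K  0  0  1  2  3  4  4  4  5  5
 A  0  0  1  2  3  4  4  5  5  5
dp[10][9] = 5. One LCS (by backtracking along matches): KKKAA.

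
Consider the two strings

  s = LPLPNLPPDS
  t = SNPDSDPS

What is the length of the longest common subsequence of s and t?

One common subsequence of length 4: N (s #5, t #2), P (s #7, t #3), P (s #8, t #7), S (s #10, t #8). dp[10][8] = 4 confirms this is the maximum.

4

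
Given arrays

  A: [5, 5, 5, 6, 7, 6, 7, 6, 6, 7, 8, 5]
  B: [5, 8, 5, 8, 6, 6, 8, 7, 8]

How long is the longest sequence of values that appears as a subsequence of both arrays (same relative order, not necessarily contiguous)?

Pick 5 at A[1]=B[1], 5 at A[2]=B[3], 6 at A[4]=B[5], 6 at A[6]=B[6], 7 at A[10]=B[8], 8 at A[11]=B[9]; all 6 values appear in both, in order. The LCS DP gives dp[12][9] = 6, so this is optimal.

6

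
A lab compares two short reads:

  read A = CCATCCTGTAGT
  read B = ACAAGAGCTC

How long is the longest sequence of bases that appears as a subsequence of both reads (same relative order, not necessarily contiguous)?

6

Match C at read A[1]=read B[2], then A at read A[3]=read B[4], then G at read A[8]=read B[5], then A at read A[10]=read B[6], then G at read A[11]=read B[7], then T at read A[12]=read B[9] — 6 bases in the same relative order in both, and the DP table's final entry dp[12][10] is also 6, so no common subsequence is longer.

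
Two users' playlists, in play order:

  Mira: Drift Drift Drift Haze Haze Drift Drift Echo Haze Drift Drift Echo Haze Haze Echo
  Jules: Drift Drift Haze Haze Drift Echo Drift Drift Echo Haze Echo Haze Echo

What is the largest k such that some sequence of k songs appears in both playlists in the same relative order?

Taking Drift [2,1], Drift [3,2], Haze [4,3], Haze [5,4], Drift [7,5], Echo [8,6], Drift [10,7], Drift [11,8], Echo [12,9], Haze [13,10], Haze [14,12], Echo [15,13] gives a common subsequence of length 12. Since dp[15][13] = 12, nothing longer is possible.

12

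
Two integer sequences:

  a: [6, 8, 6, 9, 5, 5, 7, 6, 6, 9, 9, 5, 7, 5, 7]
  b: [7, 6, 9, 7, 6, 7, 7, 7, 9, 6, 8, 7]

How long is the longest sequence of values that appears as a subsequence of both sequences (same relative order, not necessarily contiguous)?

One common subsequence of length 6: 6 (a #3, b #2), then 9 (a #4, b #3), then 7 (a #7, b #4), then 6 (a #8, b #5), then 6 (a #9, b #10), then 7 (a #15, b #12). dp[15][12] = 6 confirms this is the maximum.

6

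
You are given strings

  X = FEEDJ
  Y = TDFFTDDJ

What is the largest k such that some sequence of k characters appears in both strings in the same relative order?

3

One common subsequence of length 3: F at X[1]=Y[4] → D at X[4]=Y[7] → J at X[5]=Y[8]. The LCS DP gives dp[5][8] = 3, so this is optimal.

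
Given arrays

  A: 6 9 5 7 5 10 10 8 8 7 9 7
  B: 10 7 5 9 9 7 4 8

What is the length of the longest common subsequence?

4

Taking 7 at A[4]=B[2], then 5 at A[5]=B[3], then 9 at A[11]=B[5], then 7 at A[12]=B[6] gives a common subsequence of length 4. Since dp[12][8] = 4, nothing longer is possible.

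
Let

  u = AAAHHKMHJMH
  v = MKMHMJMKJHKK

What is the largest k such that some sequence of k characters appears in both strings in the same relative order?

Let dp[i][j] be the LCS length of the first i characters of u and the first j characters of v. dp[i][j] = dp[i-1][j-1]+1 when the i-th and j-th characters match, else max(dp[i-1][j], dp[i][j-1]).
    ·  M  K  M  H  M  J  M  K  J  H  K  K
 ·  0  0  0  0  0  0  0  0  0  0  0  0  0
 A  0  0  0  0  0  0  0  0  0  0  0  0  0
 A  0  0  0  0  0  0  0  0  0  0  0  0  0
 A  0  0  0  0  0  0  0  0  0  0  0  0  0
 H  0  0  0  0  1  1  1  1  1  1  1  1  1
 H  0  0  0  0  1  1  1  1  1  1  2  2  2
 K  0  0  1  1  1  1  1  1  2  2  2  3  3
 M  0  1  1  2  2  2  2  2  2  2  2  3  3
 H  0  1  1  2  3  3  3  3  3  3  3  3  3
 J  0  1  1  2  3  3  4  4  4  4  4  4  4
 M  0  1  1  2  3  4  4  5  5  5  5  5  5
 H  0  1  1  2  3  4  4  5  5  5  6  6  6
dp[11][12] = 6. One LCS (by backtracking along matches): KMHJMH.

6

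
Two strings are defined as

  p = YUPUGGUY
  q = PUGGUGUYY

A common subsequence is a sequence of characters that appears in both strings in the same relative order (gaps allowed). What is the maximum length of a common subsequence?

Pick P [3,1] → U [4,2] → G [5,4] → G [6,6] → U [7,7] → Y [8,9]; all 6 characters appear in both, in order. Since dp[8][9] = 6, nothing longer is possible.

6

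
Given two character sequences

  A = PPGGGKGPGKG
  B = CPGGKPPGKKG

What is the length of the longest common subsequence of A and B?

Let dp[i][j] be the LCS length of the first i characters of A and the first j characters of B. dp[i][j] = dp[i-1][j-1]+1 when the i-th and j-th characters match, else max(dp[i-1][j], dp[i][j-1]).
    ·  C  P  G  G  K  P  P  G  K  K  G
 ·  0  0  0  0  0  0  0  0  0  0  0  0
 P  0  0  1  1  1  1  1  1  1  1  1  1
 P  0  0  1  1  1  1  2  2  2  2  2  2
 G  0  0  1  2  2  2  2  2  3  3  3  3
 G  0  0  1  2  3  3  3  3  3  3  3  4
 G  0  0  1  2  3  3  3  3  4  4  4  4
 K  0  0  1  2  3  4  4  4  4  5  5  5
 G  0  0  1  2  3  4  4  4  5  5  5  6
 P  0  0  1  2  3  4  5  5  5  5  5  6
 G  0  0  1  2  3  4  5  5  6  6  6  6
 K  0  0  1  2  3  4  5  5  6  7  7  7
 G  0  0  1  2  3  4  5  5  6  7  7  8
dp[11][11] = 8. One LCS (by backtracking along matches): PGGKPGKG.

8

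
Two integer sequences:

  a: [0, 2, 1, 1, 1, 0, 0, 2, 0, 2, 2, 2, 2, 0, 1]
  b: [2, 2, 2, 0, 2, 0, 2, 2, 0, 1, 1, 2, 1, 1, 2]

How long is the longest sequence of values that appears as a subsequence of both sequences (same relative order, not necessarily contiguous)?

8

Match 2 at a[2]=b[3] → 0 at a[7]=b[4] → 2 at a[8]=b[5] → 0 at a[9]=b[6] → 2 at a[10]=b[7] → 2 at a[11]=b[8] → 2 at a[12]=b[12] → 2 at a[13]=b[15] — 8 values in the same relative order in both. The LCS DP gives dp[15][15] = 8, so this is optimal.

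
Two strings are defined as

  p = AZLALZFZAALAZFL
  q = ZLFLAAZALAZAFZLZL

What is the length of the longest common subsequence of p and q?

One common subsequence of length 10: A (p #1, q #6) → Z (p #2, q #7) → L (p #3, q #9) → A (p #4, q #10) → Z (p #6, q #11) → F (p #7, q #13) → Z (p #8, q #14) → L (p #11, q #15) → Z (p #13, q #16) → L (p #15, q #17). Since dp[15][17] = 10, nothing longer is possible.

10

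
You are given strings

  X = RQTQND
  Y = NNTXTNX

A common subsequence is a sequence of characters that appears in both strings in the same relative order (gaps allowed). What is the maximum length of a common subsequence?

One common subsequence of length 2: T (X #3, Y #5), N (X #5, Y #6). dp[6][7] = 2 confirms this is the maximum.

2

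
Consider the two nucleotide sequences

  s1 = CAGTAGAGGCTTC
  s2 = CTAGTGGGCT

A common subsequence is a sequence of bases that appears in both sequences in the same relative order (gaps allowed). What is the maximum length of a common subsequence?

9

Let dp[i][j] be the LCS length of the first i bases of s1 and the first j bases of s2. dp[i][j] = dp[i-1][j-1]+1 when the i-th and j-th bases match, else max(dp[i-1][j], dp[i][j-1]).
    ·  C  T  A  G  T  G  G  G  C  T
 ·  0  0  0  0  0  0  0  0  0  0  0
 C  0  1  1  1  1  1  1  1  1  1  1
 A  0  1  1  2  2  2  2  2  2  2  2
 G  0  1  1  2  3  3  3  3  3  3  3
 T  0  1  2  2  3  4  4  4  4  4  4
 A  0  1  2  3  3  4  4  4  4  4  4
 G  0  1  2  3  4  4  5  5  5  5  5
 A  0  1  2  3  4  4  5  5  5  5  5
 G  0  1  2  3  4  4  5  6  6  6  6
 G  0  1  2  3  4  4  5  6  7  7  7
 C  0  1  2  3  4  4  5  6  7  8  8
 T  0  1  2  3  4  5  5  6  7  8  9
 T  0  1  2  3  4  5  5  6  7  8  9
 C  0  1  2  3  4  5  5  6  7  8  9
dp[13][10] = 9. One LCS (by backtracking along matches): CAGTGGGCT.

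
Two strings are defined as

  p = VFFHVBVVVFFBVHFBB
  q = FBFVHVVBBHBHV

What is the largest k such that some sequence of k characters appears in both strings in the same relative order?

Pick F at p[2]=q[1]; then F at p[3]=q[3]; then H at p[4]=q[5]; then V at p[5]=q[7]; then B at p[6]=q[8]; then B at p[12]=q[9]; then H at p[14]=q[10]; then B at p[16]=q[11]; all 8 characters appear in both, in order, and the DP table's final entry dp[17][13] is also 8, so no common subsequence is longer.

8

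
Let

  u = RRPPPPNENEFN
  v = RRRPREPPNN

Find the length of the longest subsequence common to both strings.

Let dp[i][j] be the LCS length of the first i characters of u and the first j characters of v. dp[i][j] = dp[i-1][j-1]+1 when the i-th and j-th characters match, else max(dp[i-1][j], dp[i][j-1]).
    ·  R  R  R  P  R  E  P  P  N  N
 ·  0  0  0  0  0  0  0  0  0  0  0
 R  0  1  1  1  1  1  1  1  1  1  1
 R  0  1  2  2  2  2  2  2  2  2  2
 P  0  1  2  2  3  3  3  3  3  3  3
 P  0  1  2  2  3  3  3  4  4  4  4
 P  0  1  2  2  3  3  3  4  5  5  5
 P  0  1  2  2  3  3  3  4  5  5  5
 N  0  1  2  2  3  3  3  4  5  6  6
 E  0  1  2  2  3  3  4  4  5  6  6
 N  0  1  2  2  3  3  4  4  5  6  7
 E  0  1  2  2  3  3  4  4  5  6  7
 F  0  1  2  2  3  3  4  4  5  6  7
 N  0  1  2  2  3  3  4  4  5  6  7
dp[12][10] = 7. One LCS (by backtracking along matches): RRPPPNN.

7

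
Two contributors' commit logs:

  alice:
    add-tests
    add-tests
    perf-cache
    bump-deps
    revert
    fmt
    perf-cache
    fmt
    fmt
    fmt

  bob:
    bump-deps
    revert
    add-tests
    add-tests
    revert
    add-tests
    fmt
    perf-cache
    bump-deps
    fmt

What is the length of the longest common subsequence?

Pick add-tests [1,3], add-tests [2,4], revert [5,5], fmt [6,7], perf-cache [7,8], fmt [10,10]; all 6 commits appear in both, in order. Since dp[10][10] = 6, nothing longer is possible.

6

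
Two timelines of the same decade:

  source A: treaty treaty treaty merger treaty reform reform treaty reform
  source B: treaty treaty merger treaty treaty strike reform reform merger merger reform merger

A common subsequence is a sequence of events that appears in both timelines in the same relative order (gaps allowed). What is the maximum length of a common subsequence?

Pick treaty (source A #1, source B #1), treaty (source A #2, source B #2), treaty (source A #3, source B #4), treaty (source A #5, source B #5), reform (source A #6, source B #7), reform (source A #7, source B #8), reform (source A #9, source B #11); all 7 events appear in both, in order. dp[9][12] = 7 confirms this is the maximum.

7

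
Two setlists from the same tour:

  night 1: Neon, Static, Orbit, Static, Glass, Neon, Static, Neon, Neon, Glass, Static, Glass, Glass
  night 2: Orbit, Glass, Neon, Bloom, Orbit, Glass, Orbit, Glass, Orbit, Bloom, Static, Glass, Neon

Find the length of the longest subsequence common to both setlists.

Match Neon [1,3] → Orbit [3,5] → Glass [5,6] → Glass [10,8] → Static [11,11] → Glass [12,12] — 6 songs in the same relative order in both, and the DP table's final entry dp[13][13] is also 6, so no common subsequence is longer.

6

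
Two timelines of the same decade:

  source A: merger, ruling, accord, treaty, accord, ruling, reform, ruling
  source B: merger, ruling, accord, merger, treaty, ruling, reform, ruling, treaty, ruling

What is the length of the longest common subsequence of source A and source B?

7

Match merger [1,1] → ruling [2,2] → accord [3,3] → treaty [4,5] → ruling [6,6] → reform [7,7] → ruling [8,10] — 7 events in the same relative order in both. dp[8][10] = 7 confirms this is the maximum.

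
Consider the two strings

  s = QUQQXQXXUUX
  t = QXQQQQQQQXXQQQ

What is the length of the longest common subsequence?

6

Pick Q (s #1, t #6), Q (s #3, t #7), Q (s #4, t #8), Q (s #6, t #9), X (s #7, t #10), X (s #8, t #11); all 6 characters appear in both, in order. dp[11][14] = 6 confirms this is the maximum.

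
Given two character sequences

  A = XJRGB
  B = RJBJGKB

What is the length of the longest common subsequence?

Let dp[i][j] be the LCS length of the first i characters of A and the first j characters of B. dp[i][j] = dp[i-1][j-1]+1 when the i-th and j-th characters match, else max(dp[i-1][j], dp[i][j-1]).
    ·  R  J  B  J  G  K  B
 ·  0  0  0  0  0  0  0  0
 X  0  0  0  0  0  0  0  0
 J  0  0  1  1  1  1  1  1
 R  0  1  1  1  1  1  1  1
 G  0  1  1  1  1  2  2  2
 B  0  1  1  2  2  2  2  3
dp[5][7] = 3. One LCS (by backtracking along matches): JGB.

3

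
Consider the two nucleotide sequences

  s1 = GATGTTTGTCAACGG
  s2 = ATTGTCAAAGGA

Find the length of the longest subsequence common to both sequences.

10

Match A at s1[2]=s2[1], then T at s1[6]=s2[2], then T at s1[7]=s2[3], then G at s1[8]=s2[4], then T at s1[9]=s2[5], then C at s1[10]=s2[6], then A at s1[11]=s2[8], then A at s1[12]=s2[9], then G at s1[14]=s2[10], then G at s1[15]=s2[11] — 10 bases in the same relative order in both. Since dp[15][12] = 10, nothing longer is possible.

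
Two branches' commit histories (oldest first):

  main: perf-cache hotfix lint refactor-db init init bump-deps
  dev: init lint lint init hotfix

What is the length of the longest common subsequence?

Taking lint at main[3]=dev[3], init at main[5]=dev[4] gives a common subsequence of length 2. Since dp[7][5] = 2, nothing longer is possible.

2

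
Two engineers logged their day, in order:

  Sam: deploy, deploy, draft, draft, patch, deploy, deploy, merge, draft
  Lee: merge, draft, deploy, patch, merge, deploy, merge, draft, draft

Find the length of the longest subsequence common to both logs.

5

Pick deploy at Sam[2]=Lee[3] → patch at Sam[5]=Lee[4] → deploy at Sam[7]=Lee[6] → merge at Sam[8]=Lee[7] → draft at Sam[9]=Lee[9]; all 5 tasks appear in both, in order. dp[9][9] = 5 confirms this is the maximum.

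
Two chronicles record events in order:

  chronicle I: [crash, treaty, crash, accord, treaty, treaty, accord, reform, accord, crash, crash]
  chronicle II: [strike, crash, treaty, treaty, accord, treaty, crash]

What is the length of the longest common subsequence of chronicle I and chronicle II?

Taking crash (chronicle I #1, chronicle II #2); then treaty (chronicle I #2, chronicle II #4); then accord (chronicle I #4, chronicle II #5); then treaty (chronicle I #6, chronicle II #6); then crash (chronicle I #11, chronicle II #7) gives a common subsequence of length 5. Since dp[11][7] = 5, nothing longer is possible.

5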